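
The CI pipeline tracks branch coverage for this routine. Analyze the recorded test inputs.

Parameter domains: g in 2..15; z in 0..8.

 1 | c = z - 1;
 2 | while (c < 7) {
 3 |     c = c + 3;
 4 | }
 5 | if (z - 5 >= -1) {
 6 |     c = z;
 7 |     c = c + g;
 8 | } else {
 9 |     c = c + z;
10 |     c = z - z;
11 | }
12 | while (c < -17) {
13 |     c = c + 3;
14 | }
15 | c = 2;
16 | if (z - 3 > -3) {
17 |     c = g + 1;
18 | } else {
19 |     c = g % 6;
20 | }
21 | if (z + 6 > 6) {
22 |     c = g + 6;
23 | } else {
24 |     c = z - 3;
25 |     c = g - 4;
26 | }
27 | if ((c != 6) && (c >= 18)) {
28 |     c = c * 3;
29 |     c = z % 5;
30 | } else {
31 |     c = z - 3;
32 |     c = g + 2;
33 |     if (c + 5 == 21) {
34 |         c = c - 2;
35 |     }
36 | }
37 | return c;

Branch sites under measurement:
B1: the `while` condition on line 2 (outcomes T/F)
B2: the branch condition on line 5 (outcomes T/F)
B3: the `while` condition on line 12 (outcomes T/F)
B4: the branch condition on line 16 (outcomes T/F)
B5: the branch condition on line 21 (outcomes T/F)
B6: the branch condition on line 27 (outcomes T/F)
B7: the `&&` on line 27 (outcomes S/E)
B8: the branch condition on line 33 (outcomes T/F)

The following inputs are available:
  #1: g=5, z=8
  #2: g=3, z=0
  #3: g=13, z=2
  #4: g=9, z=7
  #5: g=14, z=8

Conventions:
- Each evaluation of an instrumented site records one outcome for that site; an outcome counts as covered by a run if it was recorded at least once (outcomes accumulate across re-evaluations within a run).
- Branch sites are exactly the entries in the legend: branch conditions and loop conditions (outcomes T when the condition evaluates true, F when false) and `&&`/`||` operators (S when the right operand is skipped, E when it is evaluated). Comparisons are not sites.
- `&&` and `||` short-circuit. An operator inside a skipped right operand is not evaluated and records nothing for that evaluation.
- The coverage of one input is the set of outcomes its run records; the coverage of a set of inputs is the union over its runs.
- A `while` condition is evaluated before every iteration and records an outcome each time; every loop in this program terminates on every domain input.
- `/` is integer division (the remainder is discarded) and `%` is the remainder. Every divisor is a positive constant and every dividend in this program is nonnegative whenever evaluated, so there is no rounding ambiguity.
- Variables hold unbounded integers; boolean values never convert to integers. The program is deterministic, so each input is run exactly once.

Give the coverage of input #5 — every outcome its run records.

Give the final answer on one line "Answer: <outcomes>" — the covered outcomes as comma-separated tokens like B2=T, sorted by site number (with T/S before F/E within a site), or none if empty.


Tracing the run of input #5 (g=14, z=8):
  B1->F, B2->T, B3->F, B4->T, B5->T, B7->E, B6->T
collecting distinct outcomes: B1=F, B2=T, B3=F, B4=T, B5=T, B6=T, B7=E
Answer: B1=F, B2=T, B3=F, B4=T, B5=T, B6=T, B7=E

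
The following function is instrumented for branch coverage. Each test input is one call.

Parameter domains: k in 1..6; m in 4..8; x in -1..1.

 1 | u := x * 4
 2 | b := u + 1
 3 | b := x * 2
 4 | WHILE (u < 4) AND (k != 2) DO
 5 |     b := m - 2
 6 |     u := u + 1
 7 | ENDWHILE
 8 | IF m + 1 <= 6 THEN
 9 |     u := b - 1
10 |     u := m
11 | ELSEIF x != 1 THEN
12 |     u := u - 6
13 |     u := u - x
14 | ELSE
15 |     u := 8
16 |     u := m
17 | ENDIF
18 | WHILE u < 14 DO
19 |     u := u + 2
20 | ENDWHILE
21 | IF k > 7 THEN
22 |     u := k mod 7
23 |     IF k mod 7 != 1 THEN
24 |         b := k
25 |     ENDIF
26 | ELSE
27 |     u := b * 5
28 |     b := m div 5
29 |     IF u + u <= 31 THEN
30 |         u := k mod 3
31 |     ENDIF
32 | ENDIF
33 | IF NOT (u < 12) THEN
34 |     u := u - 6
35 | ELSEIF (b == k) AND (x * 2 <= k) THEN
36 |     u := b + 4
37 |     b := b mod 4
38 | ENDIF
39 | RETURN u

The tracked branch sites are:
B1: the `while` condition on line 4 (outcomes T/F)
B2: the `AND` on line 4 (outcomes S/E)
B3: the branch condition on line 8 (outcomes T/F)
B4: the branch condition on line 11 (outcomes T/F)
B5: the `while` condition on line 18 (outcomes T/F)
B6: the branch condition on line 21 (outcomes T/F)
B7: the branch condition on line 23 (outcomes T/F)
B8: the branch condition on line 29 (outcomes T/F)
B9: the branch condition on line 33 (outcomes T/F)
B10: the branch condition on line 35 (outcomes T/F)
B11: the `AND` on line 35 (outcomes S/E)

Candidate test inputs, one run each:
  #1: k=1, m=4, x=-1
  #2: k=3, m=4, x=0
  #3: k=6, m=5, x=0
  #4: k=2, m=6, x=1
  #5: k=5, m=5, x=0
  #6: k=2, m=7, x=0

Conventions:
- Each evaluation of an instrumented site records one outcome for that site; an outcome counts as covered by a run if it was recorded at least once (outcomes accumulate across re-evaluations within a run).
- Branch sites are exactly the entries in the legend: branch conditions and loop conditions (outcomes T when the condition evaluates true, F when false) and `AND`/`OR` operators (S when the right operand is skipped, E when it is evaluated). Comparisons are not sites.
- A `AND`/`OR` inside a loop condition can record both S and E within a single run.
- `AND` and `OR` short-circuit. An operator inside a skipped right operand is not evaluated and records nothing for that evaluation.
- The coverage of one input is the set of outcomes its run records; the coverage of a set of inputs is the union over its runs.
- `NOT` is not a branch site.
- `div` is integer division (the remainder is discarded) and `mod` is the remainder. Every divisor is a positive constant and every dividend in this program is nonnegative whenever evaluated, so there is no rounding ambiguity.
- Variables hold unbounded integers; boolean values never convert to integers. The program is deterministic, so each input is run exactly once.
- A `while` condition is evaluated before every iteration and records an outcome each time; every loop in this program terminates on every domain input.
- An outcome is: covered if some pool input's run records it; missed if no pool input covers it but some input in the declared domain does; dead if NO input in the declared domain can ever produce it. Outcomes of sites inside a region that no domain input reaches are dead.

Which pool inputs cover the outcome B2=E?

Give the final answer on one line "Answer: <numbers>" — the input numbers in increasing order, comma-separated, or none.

input #1 (k=1, m=4, x=-1): produces B2=E
input #2 (k=3, m=4, x=0): produces B2=E
input #3 (k=6, m=5, x=0): produces B2=E
input #4 (k=2, m=6, x=1): does not produce B2=E
input #5 (k=5, m=5, x=0): produces B2=E
input #6 (k=2, m=7, x=0): produces B2=E

Answer: 1, 2, 3, 5, 6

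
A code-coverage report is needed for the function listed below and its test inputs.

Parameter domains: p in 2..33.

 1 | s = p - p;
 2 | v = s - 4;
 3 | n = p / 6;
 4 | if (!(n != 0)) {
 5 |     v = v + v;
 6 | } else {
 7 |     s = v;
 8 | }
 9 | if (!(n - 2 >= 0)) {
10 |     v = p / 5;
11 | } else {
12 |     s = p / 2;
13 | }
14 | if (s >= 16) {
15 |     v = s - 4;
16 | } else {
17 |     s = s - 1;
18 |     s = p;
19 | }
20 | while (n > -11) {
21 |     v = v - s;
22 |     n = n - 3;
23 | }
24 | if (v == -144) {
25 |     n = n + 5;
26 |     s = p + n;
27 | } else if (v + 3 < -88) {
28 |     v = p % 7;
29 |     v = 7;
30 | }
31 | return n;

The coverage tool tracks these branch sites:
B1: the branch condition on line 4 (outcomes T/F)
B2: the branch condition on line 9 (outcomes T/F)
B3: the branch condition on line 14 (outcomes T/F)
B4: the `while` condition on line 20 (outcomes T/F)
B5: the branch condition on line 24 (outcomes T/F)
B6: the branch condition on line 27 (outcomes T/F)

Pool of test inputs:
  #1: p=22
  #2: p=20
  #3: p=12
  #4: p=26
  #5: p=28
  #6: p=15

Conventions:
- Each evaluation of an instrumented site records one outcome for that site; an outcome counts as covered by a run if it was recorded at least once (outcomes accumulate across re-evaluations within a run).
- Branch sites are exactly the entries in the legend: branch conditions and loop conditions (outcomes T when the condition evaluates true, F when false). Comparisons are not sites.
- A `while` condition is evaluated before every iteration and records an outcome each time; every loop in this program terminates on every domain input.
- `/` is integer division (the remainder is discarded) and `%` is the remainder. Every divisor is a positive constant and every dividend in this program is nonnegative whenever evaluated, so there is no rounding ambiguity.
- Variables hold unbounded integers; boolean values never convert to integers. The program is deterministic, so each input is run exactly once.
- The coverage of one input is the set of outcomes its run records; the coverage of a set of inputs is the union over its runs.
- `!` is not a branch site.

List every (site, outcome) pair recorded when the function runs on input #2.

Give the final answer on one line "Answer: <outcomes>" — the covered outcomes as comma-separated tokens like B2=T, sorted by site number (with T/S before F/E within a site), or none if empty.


Simulating input #2 (p=20) step by step:
  B1->F, B2->F, B3->F, B4->T, B4->T, B4->T, B4->T, B4->T, B4->F, B5->F
  B6->T
as a set, this run covers: B1=F, B2=F, B3=F, B4=T, B4=F, B5=F, B6=T
Answer: B1=F, B2=F, B3=F, B4=T, B4=F, B5=F, B6=T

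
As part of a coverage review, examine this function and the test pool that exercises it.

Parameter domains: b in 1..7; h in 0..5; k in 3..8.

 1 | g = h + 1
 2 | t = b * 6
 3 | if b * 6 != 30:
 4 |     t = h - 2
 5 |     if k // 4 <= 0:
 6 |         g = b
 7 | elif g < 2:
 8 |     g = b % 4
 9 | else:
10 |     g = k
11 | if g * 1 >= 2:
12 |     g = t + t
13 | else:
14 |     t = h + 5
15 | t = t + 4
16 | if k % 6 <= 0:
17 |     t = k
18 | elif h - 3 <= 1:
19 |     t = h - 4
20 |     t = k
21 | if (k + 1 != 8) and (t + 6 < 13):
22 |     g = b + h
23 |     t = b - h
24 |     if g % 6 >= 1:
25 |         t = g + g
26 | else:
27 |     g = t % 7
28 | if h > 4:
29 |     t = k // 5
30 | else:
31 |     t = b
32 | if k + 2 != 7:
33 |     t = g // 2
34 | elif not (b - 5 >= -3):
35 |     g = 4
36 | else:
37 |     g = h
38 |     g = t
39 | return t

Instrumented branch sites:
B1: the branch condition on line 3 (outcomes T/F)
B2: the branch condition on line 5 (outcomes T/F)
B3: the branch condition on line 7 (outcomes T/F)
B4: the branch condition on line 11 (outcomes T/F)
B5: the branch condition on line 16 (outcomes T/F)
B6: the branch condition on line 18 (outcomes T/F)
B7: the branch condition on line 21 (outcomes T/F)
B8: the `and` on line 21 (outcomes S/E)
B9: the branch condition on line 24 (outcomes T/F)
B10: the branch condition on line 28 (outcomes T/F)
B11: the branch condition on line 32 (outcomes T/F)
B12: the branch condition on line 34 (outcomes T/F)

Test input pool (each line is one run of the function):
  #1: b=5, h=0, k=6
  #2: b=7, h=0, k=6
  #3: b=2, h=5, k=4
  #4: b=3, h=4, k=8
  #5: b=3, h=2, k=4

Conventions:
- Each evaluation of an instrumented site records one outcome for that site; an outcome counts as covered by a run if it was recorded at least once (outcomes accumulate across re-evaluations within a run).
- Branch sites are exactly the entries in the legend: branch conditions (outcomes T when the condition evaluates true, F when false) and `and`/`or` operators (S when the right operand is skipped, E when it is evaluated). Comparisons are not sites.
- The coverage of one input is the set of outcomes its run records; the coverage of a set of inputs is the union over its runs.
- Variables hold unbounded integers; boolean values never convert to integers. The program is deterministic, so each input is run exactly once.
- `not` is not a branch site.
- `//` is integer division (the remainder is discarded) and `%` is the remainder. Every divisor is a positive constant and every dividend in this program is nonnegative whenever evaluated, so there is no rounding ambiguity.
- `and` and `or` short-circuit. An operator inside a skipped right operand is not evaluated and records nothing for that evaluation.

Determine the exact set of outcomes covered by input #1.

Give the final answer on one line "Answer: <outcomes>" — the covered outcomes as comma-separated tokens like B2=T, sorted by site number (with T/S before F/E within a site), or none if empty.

Event log for input #1 (b=5, h=0, k=6):
  B1->F, B3->T, B4->F, B5->T, B8->E, B7->T, B9->T, B10->F, B11->T
collecting distinct outcomes: B1=F, B3=T, B4=F, B5=T, B7=T, B8=E, B9=T, B10=F, B11=T

Answer: B1=F, B3=T, B4=F, B5=T, B7=T, B8=E, B9=T, B10=F, B11=T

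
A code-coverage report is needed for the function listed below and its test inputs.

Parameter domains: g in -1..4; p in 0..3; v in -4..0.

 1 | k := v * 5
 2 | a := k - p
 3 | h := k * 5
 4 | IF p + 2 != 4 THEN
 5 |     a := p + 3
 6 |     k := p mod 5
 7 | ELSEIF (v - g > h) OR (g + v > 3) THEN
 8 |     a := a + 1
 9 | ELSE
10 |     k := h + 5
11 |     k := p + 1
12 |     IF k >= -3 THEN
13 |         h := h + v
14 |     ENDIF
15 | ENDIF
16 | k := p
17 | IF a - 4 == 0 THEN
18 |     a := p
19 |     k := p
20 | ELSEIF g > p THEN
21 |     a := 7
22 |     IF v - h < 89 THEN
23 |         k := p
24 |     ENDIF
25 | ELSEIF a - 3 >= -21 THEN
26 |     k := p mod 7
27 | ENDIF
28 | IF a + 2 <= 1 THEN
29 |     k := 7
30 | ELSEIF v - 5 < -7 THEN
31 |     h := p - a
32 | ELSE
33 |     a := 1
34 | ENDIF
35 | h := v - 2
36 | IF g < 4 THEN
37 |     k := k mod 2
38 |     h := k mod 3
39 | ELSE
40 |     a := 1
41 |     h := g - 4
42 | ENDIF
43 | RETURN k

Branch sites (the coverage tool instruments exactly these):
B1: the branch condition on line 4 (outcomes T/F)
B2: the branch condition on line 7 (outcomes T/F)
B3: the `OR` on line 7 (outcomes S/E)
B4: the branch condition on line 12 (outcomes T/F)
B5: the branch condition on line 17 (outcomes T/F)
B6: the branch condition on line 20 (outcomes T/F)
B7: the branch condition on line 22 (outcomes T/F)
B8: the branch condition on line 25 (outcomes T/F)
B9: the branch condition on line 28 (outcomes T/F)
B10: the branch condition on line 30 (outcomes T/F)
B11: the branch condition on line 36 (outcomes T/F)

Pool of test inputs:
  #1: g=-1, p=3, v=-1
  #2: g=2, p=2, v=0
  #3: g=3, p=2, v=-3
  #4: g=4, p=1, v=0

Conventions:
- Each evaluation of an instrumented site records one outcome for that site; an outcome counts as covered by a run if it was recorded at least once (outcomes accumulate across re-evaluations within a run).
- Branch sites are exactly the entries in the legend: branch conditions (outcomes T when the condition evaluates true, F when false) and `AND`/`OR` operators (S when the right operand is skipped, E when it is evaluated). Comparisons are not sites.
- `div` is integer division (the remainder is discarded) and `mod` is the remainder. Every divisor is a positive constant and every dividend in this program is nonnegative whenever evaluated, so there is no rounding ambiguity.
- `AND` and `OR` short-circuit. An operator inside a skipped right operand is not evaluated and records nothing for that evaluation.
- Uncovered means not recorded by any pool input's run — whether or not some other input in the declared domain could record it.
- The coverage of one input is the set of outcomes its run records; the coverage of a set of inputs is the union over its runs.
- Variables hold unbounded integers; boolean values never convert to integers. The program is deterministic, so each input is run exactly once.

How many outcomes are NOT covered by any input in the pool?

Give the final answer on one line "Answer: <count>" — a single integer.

test 1 (g=-1, p=3, v=-1) fires B1->T, B5->F, B6->F, B8->T, B9->F, B10->F, B11->T; hits B1=T, B5=F, B6=F, B8=T, B9=F, B10=F, B11=T
test 2 (g=2, p=2, v=0) fires B1->F, B3->E, B2->F, B4->T, B5->F, B6->F, B8->T, B9->T, B11->T; hits B1=F, B2=F, B3=E, B4=T, B5=F, B6=F, B8=T, B9=T, B11=T
test 3 (g=3, p=2, v=-3) fires B1->F, B3->S, B2->T, B5->F, B6->T, B7->T, B9->F, B10->T, B11->T; hits B1=F, B2=T, B3=S, B5=F, B6=T, B7=T, B9=F, B10=T, B11=T
test 4 (g=4, p=1, v=0) fires B1->T, B5->T, B9->F, B10->F, B11->F; hits B1=T, B5=T, B9=F, B10=F, B11=F
union over the pool: B1=T, B1=F, B2=T, B2=F, B3=S, B3=E, B4=T, B5=T, B5=F, B6=T, B6=F, B7=T, B8=T, B9=T, B9=F, B10=T, B10=F, B11=T, B11=F
uncovered (3 of 22): B4=F, B7=F, B8=F

Answer: 3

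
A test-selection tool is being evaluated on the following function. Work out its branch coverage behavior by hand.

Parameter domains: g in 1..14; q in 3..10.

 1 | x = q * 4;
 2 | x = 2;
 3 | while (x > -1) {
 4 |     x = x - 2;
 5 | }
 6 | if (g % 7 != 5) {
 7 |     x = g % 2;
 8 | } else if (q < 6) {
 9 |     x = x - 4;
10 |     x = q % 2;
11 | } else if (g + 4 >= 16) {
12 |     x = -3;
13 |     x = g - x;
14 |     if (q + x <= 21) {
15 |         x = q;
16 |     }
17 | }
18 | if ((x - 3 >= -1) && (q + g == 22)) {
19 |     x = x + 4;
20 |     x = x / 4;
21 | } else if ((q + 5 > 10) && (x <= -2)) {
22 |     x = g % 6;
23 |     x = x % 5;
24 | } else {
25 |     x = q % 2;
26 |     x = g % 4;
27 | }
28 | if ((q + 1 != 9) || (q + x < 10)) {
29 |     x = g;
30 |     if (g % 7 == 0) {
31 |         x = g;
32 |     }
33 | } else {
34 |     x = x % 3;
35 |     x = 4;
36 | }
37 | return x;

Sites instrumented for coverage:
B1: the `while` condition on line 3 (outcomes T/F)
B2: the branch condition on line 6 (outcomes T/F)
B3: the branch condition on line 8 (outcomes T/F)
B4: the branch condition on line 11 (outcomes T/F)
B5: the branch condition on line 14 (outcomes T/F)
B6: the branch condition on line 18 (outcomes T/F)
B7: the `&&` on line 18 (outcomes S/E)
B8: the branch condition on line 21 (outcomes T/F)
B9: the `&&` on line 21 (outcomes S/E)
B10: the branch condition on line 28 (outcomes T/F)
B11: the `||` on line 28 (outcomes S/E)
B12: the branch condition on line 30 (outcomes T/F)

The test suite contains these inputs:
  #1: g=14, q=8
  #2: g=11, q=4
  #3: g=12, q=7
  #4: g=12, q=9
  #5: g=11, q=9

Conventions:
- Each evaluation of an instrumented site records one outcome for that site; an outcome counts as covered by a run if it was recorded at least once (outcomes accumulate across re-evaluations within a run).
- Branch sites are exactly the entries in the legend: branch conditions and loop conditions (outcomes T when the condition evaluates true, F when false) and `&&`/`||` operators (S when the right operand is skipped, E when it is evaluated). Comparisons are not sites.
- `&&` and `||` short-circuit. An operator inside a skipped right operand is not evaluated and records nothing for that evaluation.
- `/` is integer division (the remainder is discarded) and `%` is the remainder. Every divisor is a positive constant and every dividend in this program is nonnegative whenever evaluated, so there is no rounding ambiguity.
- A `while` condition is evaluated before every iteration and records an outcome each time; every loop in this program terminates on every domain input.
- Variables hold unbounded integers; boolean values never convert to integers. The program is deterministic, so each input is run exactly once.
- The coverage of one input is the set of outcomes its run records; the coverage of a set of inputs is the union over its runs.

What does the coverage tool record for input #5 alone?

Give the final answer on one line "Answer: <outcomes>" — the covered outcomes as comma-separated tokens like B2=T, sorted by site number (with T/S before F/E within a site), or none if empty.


Tracing the run of input #5 (g=11, q=9):
  B1->T, B1->T, B1->F, B2->T, B7->S, B6->F, B9->E, B8->F, B11->S, B10->T
  B12->F
deduplicating events, the covered set is: B1=T, B1=F, B2=T, B6=F, B7=S, B8=F, B9=E, B10=T, B11=S, B12=F
Answer: B1=T, B1=F, B2=T, B6=F, B7=S, B8=F, B9=E, B10=T, B11=S, B12=F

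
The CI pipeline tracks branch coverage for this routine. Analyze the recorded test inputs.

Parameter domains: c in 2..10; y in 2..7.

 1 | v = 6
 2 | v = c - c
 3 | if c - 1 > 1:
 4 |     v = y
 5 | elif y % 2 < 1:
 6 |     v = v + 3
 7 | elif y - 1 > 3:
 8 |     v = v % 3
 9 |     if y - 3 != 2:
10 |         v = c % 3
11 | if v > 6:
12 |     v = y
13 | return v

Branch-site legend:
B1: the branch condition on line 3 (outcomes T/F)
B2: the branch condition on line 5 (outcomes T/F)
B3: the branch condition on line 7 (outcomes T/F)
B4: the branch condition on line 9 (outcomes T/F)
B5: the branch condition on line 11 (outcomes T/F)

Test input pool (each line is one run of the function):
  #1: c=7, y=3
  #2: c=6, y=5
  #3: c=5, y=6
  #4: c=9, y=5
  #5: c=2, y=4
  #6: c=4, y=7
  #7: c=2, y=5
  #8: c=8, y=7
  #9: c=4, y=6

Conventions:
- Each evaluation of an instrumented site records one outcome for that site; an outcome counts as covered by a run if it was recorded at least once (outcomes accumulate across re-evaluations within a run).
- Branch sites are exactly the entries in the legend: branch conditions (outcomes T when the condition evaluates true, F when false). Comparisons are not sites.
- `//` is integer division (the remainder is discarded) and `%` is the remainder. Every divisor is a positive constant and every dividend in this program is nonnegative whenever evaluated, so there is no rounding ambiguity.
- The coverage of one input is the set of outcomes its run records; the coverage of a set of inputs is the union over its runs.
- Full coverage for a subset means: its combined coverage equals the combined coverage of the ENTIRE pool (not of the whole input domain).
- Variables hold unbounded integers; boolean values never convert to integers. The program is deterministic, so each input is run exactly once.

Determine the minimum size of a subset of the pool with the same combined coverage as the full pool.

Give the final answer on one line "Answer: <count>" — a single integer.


run #1 (c=7, y=3) runs B1->T, B5->F; records B1=T, B5=F
run #2 (c=6, y=5) runs B1->T, B5->F; records B1=T, B5=F
run #3 (c=5, y=6) runs B1->T, B5->F; records B1=T, B5=F
run #4 (c=9, y=5) runs B1->T, B5->F; records B1=T, B5=F
run #5 (c=2, y=4) runs B1->F, B2->T, B5->F; records B1=F, B2=T, B5=F
run #6 (c=4, y=7) runs B1->T, B5->T; records B1=T, B5=T
run #7 (c=2, y=5) runs B1->F, B2->F, B3->T, B4->F, B5->F; records B1=F, B2=F, B3=T, B4=F, B5=F
run #8 (c=8, y=7) runs B1->T, B5->T; records B1=T, B5=T
run #9 (c=4, y=6) runs B1->T, B5->F; records B1=T, B5=F
pool-wide coverage (8 outcomes): B1=T, B1=F, B2=T, B2=F, B3=T, B4=F, B5=T, B5=F
no size-1 subset reaches all 8 outcomes (best union: 5/8)
no size-2 subset reaches all 8 outcomes (best union: 7/8)
inputs {5, 6, 7} (size 3) cover everything; no size-3 subset with a lexicographically smaller index list covers all 8
Answer: 3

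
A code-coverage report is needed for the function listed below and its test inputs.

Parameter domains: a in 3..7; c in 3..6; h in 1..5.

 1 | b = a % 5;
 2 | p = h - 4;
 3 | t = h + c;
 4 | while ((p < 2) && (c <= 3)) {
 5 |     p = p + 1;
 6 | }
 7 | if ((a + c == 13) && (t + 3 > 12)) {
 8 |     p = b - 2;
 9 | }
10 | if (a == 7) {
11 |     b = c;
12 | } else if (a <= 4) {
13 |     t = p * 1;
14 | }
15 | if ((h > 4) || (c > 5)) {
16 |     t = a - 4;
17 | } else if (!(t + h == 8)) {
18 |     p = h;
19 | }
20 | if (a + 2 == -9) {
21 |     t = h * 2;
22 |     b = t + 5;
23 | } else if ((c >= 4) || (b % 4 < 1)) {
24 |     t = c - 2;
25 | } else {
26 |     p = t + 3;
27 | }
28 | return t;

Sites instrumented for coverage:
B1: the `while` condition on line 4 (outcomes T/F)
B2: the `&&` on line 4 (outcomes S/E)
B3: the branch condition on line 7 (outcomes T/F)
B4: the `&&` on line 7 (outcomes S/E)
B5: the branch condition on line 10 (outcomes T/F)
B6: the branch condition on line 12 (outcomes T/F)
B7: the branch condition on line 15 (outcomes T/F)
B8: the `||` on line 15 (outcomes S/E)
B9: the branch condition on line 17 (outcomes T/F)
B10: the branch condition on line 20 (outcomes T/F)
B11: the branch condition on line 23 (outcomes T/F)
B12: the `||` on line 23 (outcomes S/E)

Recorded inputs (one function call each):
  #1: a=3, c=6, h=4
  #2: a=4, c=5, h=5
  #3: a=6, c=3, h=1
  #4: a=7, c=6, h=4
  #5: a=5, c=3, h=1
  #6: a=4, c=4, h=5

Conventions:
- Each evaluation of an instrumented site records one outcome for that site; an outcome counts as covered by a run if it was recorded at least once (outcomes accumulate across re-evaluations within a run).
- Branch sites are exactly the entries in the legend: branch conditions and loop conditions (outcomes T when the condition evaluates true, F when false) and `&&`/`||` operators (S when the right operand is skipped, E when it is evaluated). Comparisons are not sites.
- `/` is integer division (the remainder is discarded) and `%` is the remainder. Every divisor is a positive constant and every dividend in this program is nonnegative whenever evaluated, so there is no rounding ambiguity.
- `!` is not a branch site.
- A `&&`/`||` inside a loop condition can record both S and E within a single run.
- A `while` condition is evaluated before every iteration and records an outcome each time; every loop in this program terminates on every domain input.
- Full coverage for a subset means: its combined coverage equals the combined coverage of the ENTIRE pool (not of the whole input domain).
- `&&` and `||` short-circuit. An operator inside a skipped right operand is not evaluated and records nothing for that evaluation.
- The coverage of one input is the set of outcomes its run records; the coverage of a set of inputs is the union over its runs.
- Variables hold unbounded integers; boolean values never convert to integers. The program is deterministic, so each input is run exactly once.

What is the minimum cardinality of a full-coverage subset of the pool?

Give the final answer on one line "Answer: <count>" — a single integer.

run #1 (a=3, c=6, h=4) runs B2->E, B1->F, B4->S, B3->F, B5->F, B6->T, B8->E, B7->T, B10->F, B12->S, B11->T; records B1=F, B2=E, B3=F, B4=S, B5=F, B6=T, B7=T, B8=E, B10=F, B11=T, B12=S
run #2 (a=4, c=5, h=5) runs B2->E, B1->F, B4->S, B3->F, B5->F, B6->T, B8->S, B7->T, B10->F, B12->S, B11->T; records B1=F, B2=E, B3=F, B4=S, B5=F, B6=T, B7=T, B8=S, B10=F, B11=T, B12=S
run #3 (a=6, c=3, h=1) runs B2->E, B1->T, B2->E, B1->T, B2->E, B1->T, B2->E, B1->T, B2->E, B1->T, B2->S, B1->F, B4->S, B3->F, ...; records B1=T, B1=F, B2=S, B2=E, B3=F, B4=S, B5=F, B6=F, B7=F, B8=E, B9=T, B10=F, B11=F, B12=E
run #4 (a=7, c=6, h=4) runs B2->E, B1->F, B4->E, B3->T, B5->T, B8->E, B7->T, B10->F, B12->S, B11->T; records B1=F, B2=E, B3=T, B4=E, B5=T, B7=T, B8=E, B10=F, B11=T, B12=S
run #5 (a=5, c=3, h=1) runs B2->E, B1->T, B2->E, B1->T, B2->E, B1->T, B2->E, B1->T, B2->E, B1->T, B2->S, B1->F, B4->S, B3->F, ...; records B1=T, B1=F, B2=S, B2=E, B3=F, B4=S, B5=F, B6=F, B7=F, B8=E, B9=T, B10=F, B11=T, B12=E
run #6 (a=4, c=4, h=5) runs B2->E, B1->F, B4->S, B3->F, B5->F, B6->T, B8->S, B7->T, B10->F, B12->S, B11->T; records B1=F, B2=E, B3=F, B4=S, B5=F, B6=T, B7=T, B8=S, B10=F, B11=T, B12=S
union over all inputs: B1=T, B1=F, B2=S, B2=E, B3=T, B3=F, B4=S, B4=E, B5=T, B5=F, B6=T, B6=F, B7=T, B7=F, B8=S, B8=E, B9=T, B10=F, B11=T, B11=F, B12=S, B12=E (22 outcomes)
no size-1 subset reaches all 22 outcomes (best union: 14/22)
no size-2 subset reaches all 22 outcomes (best union: 20/22)
inputs {2, 3, 4} (size 3) cover everything; no size-3 subset with a lexicographically smaller index list covers all 22

Answer: 3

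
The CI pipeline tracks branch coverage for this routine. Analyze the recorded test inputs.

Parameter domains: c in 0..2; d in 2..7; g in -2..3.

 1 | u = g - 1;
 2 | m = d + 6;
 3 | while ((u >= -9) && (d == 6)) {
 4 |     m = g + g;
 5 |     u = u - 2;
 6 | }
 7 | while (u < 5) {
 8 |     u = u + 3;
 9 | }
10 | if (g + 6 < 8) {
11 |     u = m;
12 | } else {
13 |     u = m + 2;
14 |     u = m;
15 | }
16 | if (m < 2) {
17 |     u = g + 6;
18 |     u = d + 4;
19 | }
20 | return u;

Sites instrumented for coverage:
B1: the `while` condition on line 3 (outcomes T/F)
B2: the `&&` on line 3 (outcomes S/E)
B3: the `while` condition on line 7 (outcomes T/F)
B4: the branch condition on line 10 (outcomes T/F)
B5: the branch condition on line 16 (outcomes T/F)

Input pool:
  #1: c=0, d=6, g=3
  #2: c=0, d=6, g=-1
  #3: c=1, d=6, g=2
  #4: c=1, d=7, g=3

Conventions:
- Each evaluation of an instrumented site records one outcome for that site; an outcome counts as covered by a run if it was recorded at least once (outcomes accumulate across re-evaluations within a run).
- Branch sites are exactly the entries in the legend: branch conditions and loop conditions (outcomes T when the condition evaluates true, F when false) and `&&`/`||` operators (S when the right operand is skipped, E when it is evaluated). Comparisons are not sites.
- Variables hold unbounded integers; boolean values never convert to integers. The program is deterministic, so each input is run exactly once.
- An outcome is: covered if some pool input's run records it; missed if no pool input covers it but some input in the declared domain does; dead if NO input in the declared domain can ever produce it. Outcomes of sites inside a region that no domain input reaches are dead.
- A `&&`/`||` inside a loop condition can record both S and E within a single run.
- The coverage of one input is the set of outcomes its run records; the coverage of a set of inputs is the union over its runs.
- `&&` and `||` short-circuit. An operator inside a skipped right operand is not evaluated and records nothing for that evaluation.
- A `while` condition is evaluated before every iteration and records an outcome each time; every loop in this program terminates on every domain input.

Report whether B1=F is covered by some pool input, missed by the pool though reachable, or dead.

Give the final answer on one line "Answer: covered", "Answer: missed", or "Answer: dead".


B1=F is recorded by pool input(s) 1, 2, 3, 4 -> covered
Answer: covered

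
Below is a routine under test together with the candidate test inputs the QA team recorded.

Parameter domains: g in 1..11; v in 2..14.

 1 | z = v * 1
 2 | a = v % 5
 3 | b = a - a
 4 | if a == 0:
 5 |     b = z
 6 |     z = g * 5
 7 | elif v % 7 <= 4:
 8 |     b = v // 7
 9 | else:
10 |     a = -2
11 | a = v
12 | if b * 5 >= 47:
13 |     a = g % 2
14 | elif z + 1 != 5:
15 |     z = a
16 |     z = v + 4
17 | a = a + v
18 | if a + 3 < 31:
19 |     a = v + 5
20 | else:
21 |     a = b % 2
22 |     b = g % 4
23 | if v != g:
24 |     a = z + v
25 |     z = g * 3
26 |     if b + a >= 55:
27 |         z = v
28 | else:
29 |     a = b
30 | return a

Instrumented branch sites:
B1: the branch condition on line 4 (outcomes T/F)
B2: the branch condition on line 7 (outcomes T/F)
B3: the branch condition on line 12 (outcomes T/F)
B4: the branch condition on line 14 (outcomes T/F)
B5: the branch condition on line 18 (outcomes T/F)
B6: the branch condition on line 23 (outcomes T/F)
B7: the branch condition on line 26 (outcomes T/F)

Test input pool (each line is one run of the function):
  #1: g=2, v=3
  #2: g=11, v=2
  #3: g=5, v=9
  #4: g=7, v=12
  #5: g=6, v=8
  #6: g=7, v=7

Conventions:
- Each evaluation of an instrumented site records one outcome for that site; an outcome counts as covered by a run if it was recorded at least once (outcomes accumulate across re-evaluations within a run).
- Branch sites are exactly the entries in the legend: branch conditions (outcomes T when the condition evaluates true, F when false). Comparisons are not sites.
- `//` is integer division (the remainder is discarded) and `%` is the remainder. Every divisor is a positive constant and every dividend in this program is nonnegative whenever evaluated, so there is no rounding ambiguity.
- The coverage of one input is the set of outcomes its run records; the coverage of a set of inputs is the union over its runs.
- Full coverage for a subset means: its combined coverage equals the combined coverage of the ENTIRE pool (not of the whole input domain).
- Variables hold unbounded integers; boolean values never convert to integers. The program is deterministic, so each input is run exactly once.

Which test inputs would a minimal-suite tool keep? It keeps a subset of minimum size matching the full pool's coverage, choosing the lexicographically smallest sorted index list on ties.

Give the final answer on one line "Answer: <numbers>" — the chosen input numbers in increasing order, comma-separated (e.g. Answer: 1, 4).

run #1 (g=2, v=3) runs B1->F, B2->T, B3->F, B4->T, B5->T, B6->T, B7->F; records B1=F, B2=T, B3=F, B4=T, B5=T, B6=T, B7=F
run #2 (g=11, v=2) runs B1->F, B2->T, B3->F, B4->T, B5->T, B6->T, B7->F; records B1=F, B2=T, B3=F, B4=T, B5=T, B6=T, B7=F
run #3 (g=5, v=9) runs B1->F, B2->T, B3->F, B4->T, B5->T, B6->T, B7->F; records B1=F, B2=T, B3=F, B4=T, B5=T, B6=T, B7=F
run #4 (g=7, v=12) runs B1->F, B2->F, B3->F, B4->T, B5->T, B6->T, B7->F; records B1=F, B2=F, B3=F, B4=T, B5=T, B6=T, B7=F
run #5 (g=6, v=8) runs B1->F, B2->T, B3->F, B4->T, B5->T, B6->T, B7->F; records B1=F, B2=T, B3=F, B4=T, B5=T, B6=T, B7=F
run #6 (g=7, v=7) runs B1->F, B2->T, B3->F, B4->T, B5->T, B6->F; records B1=F, B2=T, B3=F, B4=T, B5=T, B6=F
together the pool reaches 9 outcomes: B1=F, B2=T, B2=F, B3=F, B4=T, B5=T, B6=T, B6=F, B7=F
checked all size-1 subsets: none covers 9 outcomes (max 7/9)
size 2: inputs {4, 6} cover all 9 outcomes, and no lexicographically smaller subset of this size does

Answer: 4, 6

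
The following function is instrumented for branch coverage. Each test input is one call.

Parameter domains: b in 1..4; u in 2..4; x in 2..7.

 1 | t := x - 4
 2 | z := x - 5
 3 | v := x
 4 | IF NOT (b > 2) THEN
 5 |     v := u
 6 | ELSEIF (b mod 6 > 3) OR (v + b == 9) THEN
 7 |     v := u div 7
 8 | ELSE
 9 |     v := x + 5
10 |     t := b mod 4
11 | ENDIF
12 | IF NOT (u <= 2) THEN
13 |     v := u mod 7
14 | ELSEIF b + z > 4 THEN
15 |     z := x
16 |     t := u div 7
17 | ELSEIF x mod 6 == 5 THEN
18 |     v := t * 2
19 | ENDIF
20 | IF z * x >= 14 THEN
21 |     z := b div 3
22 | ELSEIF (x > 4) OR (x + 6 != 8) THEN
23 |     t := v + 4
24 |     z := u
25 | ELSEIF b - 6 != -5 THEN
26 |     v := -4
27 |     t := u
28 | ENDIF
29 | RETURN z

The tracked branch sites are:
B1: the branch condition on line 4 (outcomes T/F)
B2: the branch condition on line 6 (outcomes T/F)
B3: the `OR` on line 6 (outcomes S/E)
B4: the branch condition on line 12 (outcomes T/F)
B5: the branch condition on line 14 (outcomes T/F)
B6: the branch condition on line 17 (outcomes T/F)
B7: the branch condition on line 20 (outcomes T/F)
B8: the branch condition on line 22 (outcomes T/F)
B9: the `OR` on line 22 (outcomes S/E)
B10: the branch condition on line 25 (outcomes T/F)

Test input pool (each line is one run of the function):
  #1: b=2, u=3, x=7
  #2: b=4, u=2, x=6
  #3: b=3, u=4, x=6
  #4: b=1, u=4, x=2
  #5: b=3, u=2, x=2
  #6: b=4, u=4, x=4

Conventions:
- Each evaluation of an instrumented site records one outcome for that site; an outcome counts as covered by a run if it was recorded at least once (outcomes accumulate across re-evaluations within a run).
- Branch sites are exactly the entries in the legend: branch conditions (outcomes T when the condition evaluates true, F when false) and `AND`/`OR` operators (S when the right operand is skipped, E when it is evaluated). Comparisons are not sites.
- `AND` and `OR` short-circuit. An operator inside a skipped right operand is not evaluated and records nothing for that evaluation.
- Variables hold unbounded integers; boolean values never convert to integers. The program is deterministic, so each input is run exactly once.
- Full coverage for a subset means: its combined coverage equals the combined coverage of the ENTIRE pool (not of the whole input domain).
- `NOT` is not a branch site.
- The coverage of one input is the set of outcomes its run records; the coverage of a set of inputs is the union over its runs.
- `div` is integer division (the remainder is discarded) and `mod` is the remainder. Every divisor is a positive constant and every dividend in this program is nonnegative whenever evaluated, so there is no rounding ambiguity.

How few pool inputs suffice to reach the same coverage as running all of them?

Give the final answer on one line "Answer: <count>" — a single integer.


run #1 (b=2, u=3, x=7) runs B1->T, B4->T, B7->T; records B1=T, B4=T, B7=T
run #2 (b=4, u=2, x=6) runs B1->F, B3->S, B2->T, B4->F, B5->T, B7->T; records B1=F, B2=T, B3=S, B4=F, B5=T, B7=T
run #3 (b=3, u=4, x=6) runs B1->F, B3->E, B2->T, B4->T, B7->F, B9->S, B8->T; records B1=F, B2=T, B3=E, B4=T, B7=F, B8=T, B9=S
run #4 (b=1, u=4, x=2) runs B1->T, B4->T, B7->F, B9->E, B8->F, B10->F; records B1=T, B4=T, B7=F, B8=F, B9=E, B10=F
run #5 (b=3, u=2, x=2) runs B1->F, B3->E, B2->F, B4->F, B5->F, B6->F, B7->F, B9->E, B8->F, B10->T; records B1=F, B2=F, B3=E, B4=F, B5=F, B6=F, B7=F, B8=F, B9=E, B10=T
run #6 (b=4, u=4, x=4) runs B1->F, B3->S, B2->T, B4->T, B7->F, B9->E, B8->T; records B1=F, B2=T, B3=S, B4=T, B7=F, B8=T, B9=E
together the pool reaches 19 outcomes: B1=T, B1=F, B2=T, B2=F, B3=S, B3=E, B4=T, B4=F, B5=T, B5=F, B6=F, B7=T, B7=F, B8=T, B8=F, B9=S, B9=E, B10=T, B10=F
every size-1 subset falls short of the 19 outcomes (best: 10/19)
every size-2 subset falls short of the 19 outcomes (best: 14/19)
every size-3 subset falls short of the 19 outcomes (best: 17/19)
inputs {2, 3, 4, 5} (size 4) cover everything; no size-4 subset with a lexicographically smaller index list covers all 19
Answer: 4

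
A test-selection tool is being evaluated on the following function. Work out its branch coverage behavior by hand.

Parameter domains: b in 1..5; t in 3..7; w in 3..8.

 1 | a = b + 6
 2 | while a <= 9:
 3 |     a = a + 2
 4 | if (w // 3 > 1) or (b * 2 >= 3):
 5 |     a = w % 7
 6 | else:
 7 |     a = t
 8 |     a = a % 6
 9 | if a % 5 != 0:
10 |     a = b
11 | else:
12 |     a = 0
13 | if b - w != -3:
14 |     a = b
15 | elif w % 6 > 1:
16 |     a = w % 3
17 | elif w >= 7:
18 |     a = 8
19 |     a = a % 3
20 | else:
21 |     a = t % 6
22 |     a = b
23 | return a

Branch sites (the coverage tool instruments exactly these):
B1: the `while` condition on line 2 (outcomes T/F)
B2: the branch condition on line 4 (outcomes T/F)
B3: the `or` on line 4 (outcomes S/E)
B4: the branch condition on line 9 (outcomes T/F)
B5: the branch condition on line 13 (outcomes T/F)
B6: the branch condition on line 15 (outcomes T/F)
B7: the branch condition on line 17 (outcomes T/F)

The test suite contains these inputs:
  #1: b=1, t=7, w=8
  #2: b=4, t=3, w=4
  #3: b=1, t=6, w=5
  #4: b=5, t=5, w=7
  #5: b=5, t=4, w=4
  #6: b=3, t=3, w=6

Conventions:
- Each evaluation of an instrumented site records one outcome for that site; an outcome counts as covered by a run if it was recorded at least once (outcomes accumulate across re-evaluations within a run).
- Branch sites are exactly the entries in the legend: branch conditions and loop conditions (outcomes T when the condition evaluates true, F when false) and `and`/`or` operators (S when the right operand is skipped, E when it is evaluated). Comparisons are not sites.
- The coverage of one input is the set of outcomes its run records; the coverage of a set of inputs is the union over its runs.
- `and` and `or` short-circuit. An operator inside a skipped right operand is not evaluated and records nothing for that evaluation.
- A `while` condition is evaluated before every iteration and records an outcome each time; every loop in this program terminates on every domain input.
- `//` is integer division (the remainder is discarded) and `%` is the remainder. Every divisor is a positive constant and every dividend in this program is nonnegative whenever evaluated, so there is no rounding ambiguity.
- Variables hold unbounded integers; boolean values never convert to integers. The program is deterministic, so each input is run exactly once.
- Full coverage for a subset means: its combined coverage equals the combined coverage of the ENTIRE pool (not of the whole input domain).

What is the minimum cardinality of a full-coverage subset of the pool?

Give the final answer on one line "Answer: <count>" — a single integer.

input #1 (b=1, t=7, w=8): events B1->T, B1->T, B1->F, B3->S, B2->T, B4->T, B5->T; covers B1=T, B1=F, B2=T, B3=S, B4=T, B5=T
input #2 (b=4, t=3, w=4): events B1->F, B3->E, B2->T, B4->T, B5->T; covers B1=F, B2=T, B3=E, B4=T, B5=T
input #3 (b=1, t=6, w=5): events B1->T, B1->T, B1->F, B3->E, B2->F, B4->F, B5->T; covers B1=T, B1=F, B2=F, B3=E, B4=F, B5=T
input #4 (b=5, t=5, w=7): events B1->F, B3->S, B2->T, B4->F, B5->T; covers B1=F, B2=T, B3=S, B4=F, B5=T
input #5 (b=5, t=4, w=4): events B1->F, B3->E, B2->T, B4->T, B5->T; covers B1=F, B2=T, B3=E, B4=T, B5=T
input #6 (b=3, t=3, w=6): events B1->T, B1->F, B3->S, B2->T, B4->T, B5->F, B6->F, B7->F; covers B1=T, B1=F, B2=T, B3=S, B4=T, B5=F, B6=F, B7=F
together the pool reaches 12 outcomes: B1=T, B1=F, B2=T, B2=F, B3=S, B3=E, B4=T, B4=F, B5=T, B5=F, B6=F, B7=F
no size-1 subset reaches all 12 outcomes (best union: 8/12)
the canonical winner is {3, 6}: size 2, full 12-outcome coverage, earliest index list among size-2 covers

Answer: 2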